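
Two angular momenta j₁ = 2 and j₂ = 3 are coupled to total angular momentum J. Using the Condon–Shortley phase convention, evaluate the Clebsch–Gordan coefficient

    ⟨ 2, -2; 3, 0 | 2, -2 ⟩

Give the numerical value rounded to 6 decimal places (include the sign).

j₁+j₂−J=3  J+j₁−j₂=1  J−j₁+j₂=3  j₁+j₂+J+1=8
(j₁±m₁, j₂±m₂, J±M) = (0,4,3,3,0,4)
P² = 648/7
sum k=3..3:
  [3] −1/36 = -1/36
S = -1/36
C² = P²·S² = 1/14 ; C = -0.267261

−√(1/14) ≈ -0.267261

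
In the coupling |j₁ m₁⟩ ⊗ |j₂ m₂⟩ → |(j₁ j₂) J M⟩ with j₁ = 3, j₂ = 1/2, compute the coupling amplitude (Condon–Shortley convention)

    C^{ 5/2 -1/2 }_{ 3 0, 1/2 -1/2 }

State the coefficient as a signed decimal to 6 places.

j₁+j₂−J=1  J+j₁−j₂=5  J−j₁+j₂=0  j₁+j₂+J+1=7
(j₁±m₁, j₂±m₂, J±M) = (3,3,0,1,2,3)
P² = 432/7
sum k=0..0:
  [0] +1/12 = 1/12
S = 1/12
C² = P²·S² = 3/7 ; C = +0.654654

+√(3/7) ≈ +0.654654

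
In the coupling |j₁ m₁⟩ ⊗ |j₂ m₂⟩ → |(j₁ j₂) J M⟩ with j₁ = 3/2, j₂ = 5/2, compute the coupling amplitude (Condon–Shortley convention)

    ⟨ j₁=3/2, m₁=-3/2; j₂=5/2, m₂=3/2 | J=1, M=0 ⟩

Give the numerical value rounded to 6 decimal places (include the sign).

triangle: 3!×0!×2!/6! = 12/720
(j±m)!: 0!×3!×4!×1!×1!×1! = 144
prefactor² = (2J+1)×Δ×N² = 36/5
  k=3: −1/(3!×0!×0!×1!×0!×1!) = -1/6
Σ = -1/6  ⇒  CG² = 36/5×(-1/6)² = 1/5
CG = −√(1/5) = -0.447214

-0.447214  (= −√(1/5))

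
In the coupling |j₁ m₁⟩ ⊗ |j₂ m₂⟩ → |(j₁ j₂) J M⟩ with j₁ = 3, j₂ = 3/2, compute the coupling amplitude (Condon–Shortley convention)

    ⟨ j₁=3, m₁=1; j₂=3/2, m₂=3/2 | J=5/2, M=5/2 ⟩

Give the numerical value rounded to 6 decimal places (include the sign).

+√(3/28) ≈ +0.327327

√[6·2!4!1!/8! · 4!2!3!0!5!0!] = √(1728/7)
  +(−1)^2/∏(2,0,0,1,4,0)! = 1/48  (running 1/48)
⟨..|..⟩ = √(1728/7)·(1/48) = +0.327327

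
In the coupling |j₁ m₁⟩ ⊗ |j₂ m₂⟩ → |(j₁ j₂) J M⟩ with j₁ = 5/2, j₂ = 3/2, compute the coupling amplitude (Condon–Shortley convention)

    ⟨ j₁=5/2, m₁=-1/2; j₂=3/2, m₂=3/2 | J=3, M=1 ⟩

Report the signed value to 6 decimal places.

-0.670820

j₁+j₂−J=1  J+j₁−j₂=4  J−j₁+j₂=2  j₁+j₂+J+1=8
(j₁±m₁, j₂±m₂, J±M) = (2,3,3,0,4,2)
P² = 144/5
sum k=1..1:
  [1] −1/8 = -1/8
S = -1/8
C² = P²·S² = 9/20 ; C = -0.670820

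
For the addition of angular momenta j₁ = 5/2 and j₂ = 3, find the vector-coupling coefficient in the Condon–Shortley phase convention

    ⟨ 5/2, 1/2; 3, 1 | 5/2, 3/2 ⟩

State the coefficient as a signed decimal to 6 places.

j₁+j₂−J=3  J+j₁−j₂=2  J−j₁+j₂=3  j₁+j₂+J+1=9
(j₁±m₁, j₂±m₂, J±M) = (3,2,4,2,4,1)
P² = 576/35
sum k=1..2:
  [1] −1/12 = -1/12
  [2] +1/8 = 1/8
S = 1/24
C² = P²·S² = 1/35 ; C = +0.169031

+√(1/35) = +0.169031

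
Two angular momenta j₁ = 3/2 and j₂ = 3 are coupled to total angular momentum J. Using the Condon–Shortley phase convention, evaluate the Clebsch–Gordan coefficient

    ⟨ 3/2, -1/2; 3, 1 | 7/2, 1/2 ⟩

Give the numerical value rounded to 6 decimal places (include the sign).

-0.534522

j₁+j₂−J=1  J+j₁−j₂=2  J−j₁+j₂=5  j₁+j₂+J+1=9
(j₁±m₁, j₂±m₂, J±M) = (1,2,4,2,4,3)
P² = 512/7
sum k=0..1:
  [0] +1/48 = 1/48
  [1] −1/12 = -1/12
S = -1/16
C² = P²·S² = 2/7 ; C = -0.534522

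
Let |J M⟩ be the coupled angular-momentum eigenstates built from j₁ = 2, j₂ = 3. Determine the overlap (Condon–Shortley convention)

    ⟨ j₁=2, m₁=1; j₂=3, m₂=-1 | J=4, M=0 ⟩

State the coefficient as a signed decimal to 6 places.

+0.597614  (= +√(5/14))

j₁+j₂−J=1  J+j₁−j₂=3  J−j₁+j₂=5  j₁+j₂+J+1=10
(j₁±m₁, j₂±m₂, J±M) = (3,1,2,4,4,4)
P² = 10368/35
sum k=0..1:
  [0] +1/24 = 1/24
  [1] −1/144 = -1/144
S = 5/144
C² = P²·S² = 5/14 ; C = +0.597614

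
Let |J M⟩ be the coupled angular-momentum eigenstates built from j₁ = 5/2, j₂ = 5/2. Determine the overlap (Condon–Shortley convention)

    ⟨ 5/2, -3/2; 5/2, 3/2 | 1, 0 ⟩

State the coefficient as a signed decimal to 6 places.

j₁+j₂−J=4  J+j₁−j₂=1  J−j₁+j₂=1  j₁+j₂+J+1=7
(j₁±m₁, j₂±m₂, J±M) = (1,4,4,1,1,1)
P² = 288/35
sum k=3..4:
  [3] −1/6 = -1/6
  [4] +1/24 = 1/24
S = -1/8
C² = P²·S² = 9/70 ; C = -0.358569

-0.358569  (= −√(9/70))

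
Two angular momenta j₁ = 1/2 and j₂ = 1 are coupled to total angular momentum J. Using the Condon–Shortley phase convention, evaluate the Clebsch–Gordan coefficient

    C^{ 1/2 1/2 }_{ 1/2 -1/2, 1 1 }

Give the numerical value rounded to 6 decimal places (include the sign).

j₁+j₂−J=1  J+j₁−j₂=0  J−j₁+j₂=1  j₁+j₂+J+1=3
(j₁±m₁, j₂±m₂, J±M) = (0,1,2,0,1,0)
P² = 2/3
sum k=1..1:
  [1] −1/1 = -1
S = -1
C² = P²·S² = 2/3 ; C = -0.816497

-0.816497  (= −√(2/3))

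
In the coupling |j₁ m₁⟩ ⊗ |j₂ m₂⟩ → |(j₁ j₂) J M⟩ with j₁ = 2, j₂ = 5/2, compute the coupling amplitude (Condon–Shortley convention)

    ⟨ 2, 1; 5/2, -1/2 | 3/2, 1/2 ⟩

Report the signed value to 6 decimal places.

−√(5/21) = -0.487950

triangle: 3!×1!×2!/7! = 12/5040
(j±m)!: 3!×1!×2!×3!×2!×1! = 144
prefactor² = (2J+1)×Δ×N² = 48/35
  k=0: +1/(0!×3!×1!×2!×0!×0!) = 1/12
  k=1: −1/(1!×2!×0!×1!×1!×1!) = -1/2
Σ = -5/12  ⇒  CG² = 48/35×(-5/12)² = 5/21
CG = −√(5/21) = -0.487950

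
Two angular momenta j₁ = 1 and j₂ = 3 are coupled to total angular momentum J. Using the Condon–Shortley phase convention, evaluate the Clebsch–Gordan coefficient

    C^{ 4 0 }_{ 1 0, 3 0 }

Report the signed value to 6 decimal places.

+0.755929  (= +√(4/7))

√[9·0!2!6!/9! · 1!1!3!3!4!4!] = √(5184/7)
  +(−1)^0/∏(0,0,1,3,1,3)! = 1/36  (running 1/36)
⟨..|..⟩ = √(5184/7)·(1/36) = +0.755929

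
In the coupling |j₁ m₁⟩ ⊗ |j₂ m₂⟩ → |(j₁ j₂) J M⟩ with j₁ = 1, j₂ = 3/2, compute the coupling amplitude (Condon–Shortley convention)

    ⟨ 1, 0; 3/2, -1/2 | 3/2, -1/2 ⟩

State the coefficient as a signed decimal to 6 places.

+√(1/15) = +0.258199

j₁+j₂−J=1  J+j₁−j₂=1  J−j₁+j₂=2  j₁+j₂+J+1=5
(j₁±m₁, j₂±m₂, J±M) = (1,1,1,2,1,2)
P² = 4/15
sum k=0..1:
  [0] +1/1 = 1
  [1] −1/2 = -1/2
S = 1/2
C² = P²·S² = 1/15 ; C = +0.258199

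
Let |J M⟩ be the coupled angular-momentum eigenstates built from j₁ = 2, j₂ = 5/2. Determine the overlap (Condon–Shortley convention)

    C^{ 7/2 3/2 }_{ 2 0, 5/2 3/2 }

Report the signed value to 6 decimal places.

-0.534522

√[8·1!3!4!/9! · 2!2!4!1!5!2!] = √(512/7)
  +(−1)^0/∏(0,1,2,4,1,0)! = 1/48  (running 1/48)
  +(−1)^1/∏(1,0,1,3,2,1)! = -1/12  (running -1/16)
⟨..|..⟩ = √(512/7)·(-1/16) = -0.534522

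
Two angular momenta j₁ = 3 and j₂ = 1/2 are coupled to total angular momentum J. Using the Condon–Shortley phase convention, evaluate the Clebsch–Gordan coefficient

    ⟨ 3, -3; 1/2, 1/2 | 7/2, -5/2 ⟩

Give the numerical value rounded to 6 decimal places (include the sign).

+√(1/7) ≈ +0.377964

triangle: 0!*6!*1!/8! = 720/40320
(j±m)!: 0!*6!*1!*0!*1!*6! = 518400
prefactor² = (2J+1)*Δ*N² = 518400/7
  k=0: +1/(0!*0!*6!*1!*0!*0!) = 1/720
Σ = 1/720  ⇒  CG² = 518400/7*1/720² = 1/7
CG = +√(1/7) = +0.377964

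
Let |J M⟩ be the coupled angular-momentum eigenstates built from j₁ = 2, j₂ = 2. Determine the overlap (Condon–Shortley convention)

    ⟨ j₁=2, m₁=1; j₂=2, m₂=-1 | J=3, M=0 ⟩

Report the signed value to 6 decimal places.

triangle: 1!×3!×3!/8! = 36/40320
(j±m)!: 3!×1!×1!×3!×3!×3! = 1296
prefactor² = (2J+1)×Δ×N² = 81/10
  k=0: +1/(0!×1!×1!×1!×2!×2!) = 1/4
  k=1: −1/(1!×0!×0!×0!×3!×3!) = -1/36
Σ = 2/9  ⇒  CG² = 81/10×2/9² = 2/5
CG = +√(2/5) = +0.632456

+√(2/5) = +0.632456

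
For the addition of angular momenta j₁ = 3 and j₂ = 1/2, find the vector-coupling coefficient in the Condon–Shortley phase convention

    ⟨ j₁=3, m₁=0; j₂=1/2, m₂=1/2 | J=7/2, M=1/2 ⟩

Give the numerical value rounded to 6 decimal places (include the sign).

√[8·0!6!1!/8! · 3!3!1!0!4!3!] = √(5184/7)
  +(−1)^0/∏(0,0,3,1,3,0)! = 1/36  (running 1/36)
⟨..|..⟩ = √(5184/7)·(1/36) = +0.755929

+√(4/7) = +0.755929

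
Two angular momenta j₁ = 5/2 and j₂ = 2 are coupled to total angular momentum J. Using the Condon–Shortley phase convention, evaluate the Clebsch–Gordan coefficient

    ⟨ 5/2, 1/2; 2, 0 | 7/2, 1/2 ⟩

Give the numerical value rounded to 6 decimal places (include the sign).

j₁+j₂−J=1  J+j₁−j₂=4  J−j₁+j₂=3  j₁+j₂+J+1=9
(j₁±m₁, j₂±m₂, J±M) = (3,2,2,2,4,3)
P² = 768/35
sum k=0..1:
  [0] +1/8 = 1/8
  [1] −1/12 = -1/12
S = 1/24
C² = P²·S² = 4/105 ; C = +0.195180

+√(4/105) ≈ +0.195180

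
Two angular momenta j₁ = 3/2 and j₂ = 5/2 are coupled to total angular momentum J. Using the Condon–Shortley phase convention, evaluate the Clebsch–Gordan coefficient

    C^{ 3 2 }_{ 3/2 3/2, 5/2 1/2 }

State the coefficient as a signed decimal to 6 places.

√[7·1!2!4!/8! · 3!0!3!2!5!1!] = √(72)
  +(−1)^0/∏(0,1,0,3,2,1)! = 1/12  (running 1/12)
⟨..|..⟩ = √(72)·(1/12) = +0.707107

+√(1/2) = +0.707107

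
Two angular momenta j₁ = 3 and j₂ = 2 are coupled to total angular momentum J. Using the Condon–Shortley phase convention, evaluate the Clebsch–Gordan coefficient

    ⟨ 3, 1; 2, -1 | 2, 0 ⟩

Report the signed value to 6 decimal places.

j₁+j₂−J=3  J+j₁−j₂=3  J−j₁+j₂=1  j₁+j₂+J+1=8
(j₁±m₁, j₂±m₂, J±M) = (4,2,1,3,2,2)
P² = 36/7
sum k=0..1:
  [0] +1/12 = 1/12
  [1] −1/4 = -1/4
S = -1/6
C² = P²·S² = 1/7 ; C = -0.377964

-0.377964  (= −√(1/7))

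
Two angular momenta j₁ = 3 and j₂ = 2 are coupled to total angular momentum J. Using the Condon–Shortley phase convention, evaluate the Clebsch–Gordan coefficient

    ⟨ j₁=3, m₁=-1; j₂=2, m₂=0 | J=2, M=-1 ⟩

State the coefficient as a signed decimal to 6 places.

√[5·3!3!1!/8! · 2!4!2!2!1!3!] = √(36/7)
  +(−1)^1/∏(1,2,3,1,0,0)! = -1/12  (running -1/12)
  +(−1)^2/∏(2,1,2,0,1,1)! = 1/4  (running 1/6)
⟨..|..⟩ = √(36/7)·(1/6) = +0.377964

+0.377964  (= +√(1/7))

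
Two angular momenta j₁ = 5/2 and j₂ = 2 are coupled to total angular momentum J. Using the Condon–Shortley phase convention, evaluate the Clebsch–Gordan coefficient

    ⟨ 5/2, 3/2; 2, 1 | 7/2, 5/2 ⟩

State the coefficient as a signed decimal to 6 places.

+√(1/63) = +0.125988

j₁+j₂−J=1  J+j₁−j₂=4  J−j₁+j₂=3  j₁+j₂+J+1=9
(j₁±m₁, j₂±m₂, J±M) = (4,1,3,1,6,1)
P² = 2304/7
sum k=0..1:
  [0] +1/36 = 1/36
  [1] −1/48 = -1/48
S = 1/144
C² = P²·S² = 1/63 ; C = +0.125988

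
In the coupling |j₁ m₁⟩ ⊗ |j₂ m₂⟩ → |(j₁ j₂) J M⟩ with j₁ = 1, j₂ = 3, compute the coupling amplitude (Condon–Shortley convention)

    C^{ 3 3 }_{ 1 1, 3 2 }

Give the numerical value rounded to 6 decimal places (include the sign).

j₁+j₂−J=1  J+j₁−j₂=1  J−j₁+j₂=5  j₁+j₂+J+1=8
(j₁±m₁, j₂±m₂, J±M) = (2,0,5,1,6,0)
P² = 3600
sum k=0..0:
  [0] +1/120 = 1/120
S = 1/120
C² = P²·S² = 1/4 ; C = +0.500000

+0.500000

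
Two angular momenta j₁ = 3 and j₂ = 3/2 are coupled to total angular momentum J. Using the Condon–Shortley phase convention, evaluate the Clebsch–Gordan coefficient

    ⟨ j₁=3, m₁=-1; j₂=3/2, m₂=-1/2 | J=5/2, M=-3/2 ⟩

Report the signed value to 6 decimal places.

−√(7/20) ≈ -0.591608

triangle: 2!·4!·1!/8! = 48/40320
(j±m)!: 2!·4!·1!·2!·1!·4! = 2304
prefactor² = (2J+1)·Δ·N² = 576/35
  k=0: +1/(0!·2!·4!·1!·0!·0!) = 1/48
  k=1: −1/(1!·1!·3!·0!·1!·1!) = -1/6
Σ = -7/48  ⇒  CG² = 576/35·(-7/48)² = 7/20
CG = −√(7/20) = -0.591608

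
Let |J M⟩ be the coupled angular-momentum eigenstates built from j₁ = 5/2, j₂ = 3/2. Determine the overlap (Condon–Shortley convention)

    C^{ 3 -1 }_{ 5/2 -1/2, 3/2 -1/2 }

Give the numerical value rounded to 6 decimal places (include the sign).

+√(1/60) = +0.129099

triangle: 1!·4!·2!/8! = 48/40320
(j±m)!: 2!·3!·1!·2!·2!·4! = 1152
prefactor² = (2J+1)·Δ·N² = 48/5
  k=0: +1/(0!·1!·3!·1!·1!·1!) = 1/6
  k=1: −1/(1!·0!·2!·0!·2!·2!) = -1/8
Σ = 1/24  ⇒  CG² = 48/5·1/24² = 1/60
CG = +√(1/60) = +0.129099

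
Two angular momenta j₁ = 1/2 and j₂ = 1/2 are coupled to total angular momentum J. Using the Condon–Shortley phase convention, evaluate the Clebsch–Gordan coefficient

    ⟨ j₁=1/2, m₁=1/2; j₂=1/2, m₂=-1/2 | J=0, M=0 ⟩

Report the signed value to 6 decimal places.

+0.707107  (= +√(1/2))

triangle: 1!*0!*0!/2! = 1/2
(j±m)!: 1!*0!*0!*1!*0!*0! = 1
prefactor² = (2J+1)*Δ*N² = 1/2
  k=0: +1/(0!*1!*0!*0!*0!*0!) = 1
Σ = 1  ⇒  CG² = 1/2*1² = 1/2
CG = +√(1/2) = +0.707107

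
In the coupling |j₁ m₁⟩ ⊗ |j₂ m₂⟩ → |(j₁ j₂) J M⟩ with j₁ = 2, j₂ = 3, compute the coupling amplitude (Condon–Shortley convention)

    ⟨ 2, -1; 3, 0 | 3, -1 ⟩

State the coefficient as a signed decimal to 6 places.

−√(1/30) = -0.182574

j₁+j₂−J=2  J+j₁−j₂=2  J−j₁+j₂=4  j₁+j₂+J+1=9
(j₁±m₁, j₂±m₂, J±M) = (1,3,3,3,2,4)
P² = 96/5
sum k=1..2:
  [1] −1/8 = -1/8
  [2] +1/12 = 1/12
S = -1/24
C² = P²·S² = 1/30 ; C = -0.182574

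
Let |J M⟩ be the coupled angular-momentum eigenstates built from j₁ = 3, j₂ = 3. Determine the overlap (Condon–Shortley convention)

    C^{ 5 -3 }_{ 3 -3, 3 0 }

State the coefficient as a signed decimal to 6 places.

−√(1/3) ≈ -0.577350

triangle: 1!·5!·5!/12! = 14400/479001600
(j±m)!: 0!·6!·3!·3!·2!·8! = 2090188800
prefactor² = (2J+1)·Δ·N² = 691200
  k=1: −1/(1!·0!·5!·2!·0!·3!) = -1/1440
Σ = -1/1440  ⇒  CG² = 691200·(-1/1440)² = 1/3
CG = −√(1/3) = -0.577350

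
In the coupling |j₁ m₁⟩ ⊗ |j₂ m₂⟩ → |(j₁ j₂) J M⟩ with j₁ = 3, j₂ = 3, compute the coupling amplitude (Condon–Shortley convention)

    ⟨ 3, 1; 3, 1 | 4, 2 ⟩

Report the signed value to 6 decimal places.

triangle: 2!×4!×4!/11! = 1152/39916800
(j±m)!: 4!×2!×4!×2!×6!×2! = 3317760
prefactor² = (2J+1)×Δ×N² = 331776/385
  k=0: +1/(0!×2!×2!×4!×2!×0!) = 1/192
  k=1: −1/(1!×1!×1!×3!×3!×1!) = -1/36
  k=2: +1/(2!×0!×0!×2!×4!×2!) = 1/192
Σ = -5/288  ⇒  CG² = 331776/385×(-5/288)² = 20/77
CG = −√(20/77) = -0.509647

-0.509647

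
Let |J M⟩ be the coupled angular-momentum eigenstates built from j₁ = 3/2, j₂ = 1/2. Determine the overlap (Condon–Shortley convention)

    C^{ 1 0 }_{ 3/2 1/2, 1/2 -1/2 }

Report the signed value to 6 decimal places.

+√(1/2) ≈ +0.707107

√[3·1!2!0!/4! · 2!1!0!1!1!1!] = √(1/2)
  +(−1)^0/∏(0,1,1,0,1,0)! = 1  (running 1)
⟨..|..⟩ = √(1/2)·(1) = +0.707107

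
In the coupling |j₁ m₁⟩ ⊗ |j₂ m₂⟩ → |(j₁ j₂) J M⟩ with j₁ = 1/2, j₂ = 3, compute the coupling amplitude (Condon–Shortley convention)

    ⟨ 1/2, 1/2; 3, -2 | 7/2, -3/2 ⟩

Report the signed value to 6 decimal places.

j₁+j₂−J=0  J+j₁−j₂=1  J−j₁+j₂=6  j₁+j₂+J+1=8
(j₁±m₁, j₂±m₂, J±M) = (1,0,1,5,2,5)
P² = 28800/7
sum k=0..0:
  [0] +1/120 = 1/120
S = 1/120
C² = P²·S² = 2/7 ; C = +0.534522

+0.534522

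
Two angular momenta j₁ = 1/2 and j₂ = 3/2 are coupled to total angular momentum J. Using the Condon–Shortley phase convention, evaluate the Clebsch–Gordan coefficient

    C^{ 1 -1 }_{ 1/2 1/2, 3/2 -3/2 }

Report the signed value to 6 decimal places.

√[3·1!0!2!/4! · 1!0!0!3!0!2!] = √(3)
  +(−1)^0/∏(0,1,0,0,0,2)! = 1/2  (running 1/2)
⟨..|..⟩ = √(3)·(1/2) = +0.866025

+√(3/4) = +0.866025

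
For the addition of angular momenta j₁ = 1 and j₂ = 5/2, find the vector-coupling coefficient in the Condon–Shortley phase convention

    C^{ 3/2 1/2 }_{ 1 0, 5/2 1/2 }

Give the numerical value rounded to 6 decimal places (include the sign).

-0.632456  (= −√(2/5))

√[4·2!0!3!/6! · 1!1!3!2!2!1!] = √(8/5)
  +(−1)^1/∏(1,1,0,2,0,1)! = -1/2  (running -1/2)
⟨..|..⟩ = √(8/5)·(-1/2) = -0.632456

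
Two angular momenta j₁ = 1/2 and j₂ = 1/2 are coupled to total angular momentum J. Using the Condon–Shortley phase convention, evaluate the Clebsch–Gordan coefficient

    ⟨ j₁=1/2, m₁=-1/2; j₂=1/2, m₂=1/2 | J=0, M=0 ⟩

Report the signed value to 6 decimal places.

triangle: 1!*0!*0!/2! = 1/2
(j±m)!: 0!*1!*1!*0!*0!*0! = 1
prefactor² = (2J+1)*Δ*N² = 1/2
  k=1: −1/(1!*0!*0!*0!*0!*0!) = -1
Σ = -1  ⇒  CG² = 1/2*(-1)² = 1/2
CG = −√(1/2) = -0.707107

-0.707107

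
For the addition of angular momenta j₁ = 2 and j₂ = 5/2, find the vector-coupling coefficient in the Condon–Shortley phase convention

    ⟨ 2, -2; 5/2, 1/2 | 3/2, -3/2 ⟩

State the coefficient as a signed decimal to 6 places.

√[4·3!1!2!/7! · 0!4!3!2!0!3!] = √(576/35)
  +(−1)^3/∏(3,0,1,0,0,2)! = -1/12  (running -1/12)
⟨..|..⟩ = √(576/35)·(-1/12) = -0.338062

-0.338062  (= −√(4/35))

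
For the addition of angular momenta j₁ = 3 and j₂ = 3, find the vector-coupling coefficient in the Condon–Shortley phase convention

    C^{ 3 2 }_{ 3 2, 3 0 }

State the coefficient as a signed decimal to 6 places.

−√(1/6) ≈ -0.408248

j₁+j₂−J=3  J+j₁−j₂=3  J−j₁+j₂=3  j₁+j₂+J+1=10
(j₁±m₁, j₂±m₂, J±M) = (5,1,3,3,5,1)
P² = 216
sum k=0..1:
  [0] +1/72 = 1/72
  [1] −1/24 = -1/24
S = -1/36
C² = P²·S² = 1/6 ; C = -0.408248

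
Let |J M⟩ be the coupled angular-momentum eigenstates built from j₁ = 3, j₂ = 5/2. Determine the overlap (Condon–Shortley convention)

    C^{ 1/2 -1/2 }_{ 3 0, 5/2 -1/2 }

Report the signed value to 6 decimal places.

+0.377964

triangle: 5!·1!·0!/7! = 120/5040
(j±m)!: 3!·3!·2!·3!·0!·1! = 432
prefactor² = (2J+1)·Δ·N² = 144/7
  k=2: +1/(2!·3!·1!·0!·0!·0!) = 1/12
Σ = 1/12  ⇒  CG² = 144/7·1/12² = 1/7
CG = +√(1/7) = +0.377964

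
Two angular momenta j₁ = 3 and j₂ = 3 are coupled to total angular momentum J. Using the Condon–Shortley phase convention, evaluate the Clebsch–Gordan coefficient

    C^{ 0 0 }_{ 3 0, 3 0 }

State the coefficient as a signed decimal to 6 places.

j₁+j₂−J=6  J+j₁−j₂=0  J−j₁+j₂=0  j₁+j₂+J+1=7
(j₁±m₁, j₂±m₂, J±M) = (3,3,3,3,0,0)
P² = 1296/7
sum k=3..3:
  [3] −1/36 = -1/36
S = -1/36
C² = P²·S² = 1/7 ; C = -0.377964

−√(1/7) = -0.377964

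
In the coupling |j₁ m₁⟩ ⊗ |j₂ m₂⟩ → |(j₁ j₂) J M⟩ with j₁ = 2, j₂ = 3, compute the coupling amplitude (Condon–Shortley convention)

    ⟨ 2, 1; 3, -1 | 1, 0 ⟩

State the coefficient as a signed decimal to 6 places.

−√(8/35) = -0.478091

√[3·4!0!2!/7! · 3!1!2!4!1!1!] = √(288/35)
  +(−1)^1/∏(1,3,0,1,0,1)! = -1/6  (running -1/6)
⟨..|..⟩ = √(288/35)·(-1/6) = -0.478091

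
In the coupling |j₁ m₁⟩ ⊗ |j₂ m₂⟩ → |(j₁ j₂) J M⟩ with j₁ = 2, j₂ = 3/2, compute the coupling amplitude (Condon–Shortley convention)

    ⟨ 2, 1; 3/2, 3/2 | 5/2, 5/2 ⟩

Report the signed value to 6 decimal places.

triangle: 1!×3!×2!/7! = 12/5040
(j±m)!: 3!×1!×3!×0!×5!×0! = 4320
prefactor² = (2J+1)×Δ×N² = 432/7
  k=1: −1/(1!×0!×0!×2!×3!×0!) = -1/12
Σ = -1/12  ⇒  CG² = 432/7×(-1/12)² = 3/7
CG = −√(3/7) = -0.654654

-0.654654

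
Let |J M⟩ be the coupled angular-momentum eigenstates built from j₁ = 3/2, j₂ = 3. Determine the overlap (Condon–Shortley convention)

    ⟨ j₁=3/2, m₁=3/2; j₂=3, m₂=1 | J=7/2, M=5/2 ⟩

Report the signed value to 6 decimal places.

√[8·1!2!5!/9! · 3!0!4!2!6!1!] = √(7680/7)
  +(−1)^0/∏(0,1,0,4,2,1)! = 1/48  (running 1/48)
⟨..|..⟩ = √(7680/7)·(1/48) = +0.690066

+0.690066  (= +√(10/21))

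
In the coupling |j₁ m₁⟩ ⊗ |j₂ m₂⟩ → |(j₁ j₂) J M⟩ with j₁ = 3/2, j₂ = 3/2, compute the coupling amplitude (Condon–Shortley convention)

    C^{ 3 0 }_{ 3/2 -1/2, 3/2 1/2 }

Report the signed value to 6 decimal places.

+0.670820  (= +√(9/20))

triangle: 0!·3!·3!/7! = 36/5040
(j±m)!: 1!·2!·2!·1!·3!·3! = 144
prefactor² = (2J+1)·Δ·N² = 36/5
  k=0: +1/(0!·0!·2!·2!·1!·1!) = 1/4
Σ = 1/4  ⇒  CG² = 36/5·1/4² = 9/20
CG = +√(9/20) = +0.670820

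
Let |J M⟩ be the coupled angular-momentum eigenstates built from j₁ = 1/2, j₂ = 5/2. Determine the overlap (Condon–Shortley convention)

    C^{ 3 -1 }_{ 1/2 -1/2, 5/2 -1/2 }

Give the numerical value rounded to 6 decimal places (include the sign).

triangle: 0!*1!*5!/7! = 120/5040
(j±m)!: 0!*1!*2!*3!*2!*4! = 576
prefactor² = (2J+1)*Δ*N² = 96
  k=0: +1/(0!*0!*1!*2!*0!*3!) = 1/12
Σ = 1/12  ⇒  CG² = 96*1/12² = 2/3
CG = +√(2/3) = +0.816497

+√(2/3) ≈ +0.816497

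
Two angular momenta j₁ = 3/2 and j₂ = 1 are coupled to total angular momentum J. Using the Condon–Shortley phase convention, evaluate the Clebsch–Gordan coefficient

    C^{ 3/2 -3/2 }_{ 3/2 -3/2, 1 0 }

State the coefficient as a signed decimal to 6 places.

−√(3/5) = -0.774597

triangle: 1!×2!×1!/5! = 2/120
(j±m)!: 0!×3!×1!×1!×0!×3! = 36
prefactor² = (2J+1)×Δ×N² = 12/5
  k=1: −1/(1!×0!×2!×0!×0!×1!) = -1/2
Σ = -1/2  ⇒  CG² = 12/5×(-1/2)² = 3/5
CG = −√(3/5) = -0.774597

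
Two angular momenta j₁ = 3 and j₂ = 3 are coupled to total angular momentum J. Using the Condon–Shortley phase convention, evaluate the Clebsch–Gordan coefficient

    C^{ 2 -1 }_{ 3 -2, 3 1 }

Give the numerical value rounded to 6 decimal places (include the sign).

-0.422577

triangle: 4!·2!·2!/9! = 96/362880
(j±m)!: 1!·5!·4!·2!·1!·3! = 34560
prefactor² = (2J+1)·Δ·N² = 320/7
  k=3: −1/(3!·1!·2!·1!·0!·1!) = -1/12
  k=4: +1/(4!·0!·1!·0!·1!·2!) = 1/48
Σ = -1/16  ⇒  CG² = 320/7·(-1/16)² = 5/28
CG = −√(5/28) = -0.422577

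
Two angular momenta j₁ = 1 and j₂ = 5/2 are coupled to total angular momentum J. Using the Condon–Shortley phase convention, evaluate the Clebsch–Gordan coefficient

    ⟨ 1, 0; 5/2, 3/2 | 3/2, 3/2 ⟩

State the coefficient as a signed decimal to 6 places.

√[4·2!0!3!/6! · 1!1!4!1!3!0!] = √(48/5)
  +(−1)^1/∏(1,1,0,3,0,0)! = -1/6  (running -1/6)
⟨..|..⟩ = √(48/5)·(-1/6) = -0.516398

−√(4/15) = -0.516398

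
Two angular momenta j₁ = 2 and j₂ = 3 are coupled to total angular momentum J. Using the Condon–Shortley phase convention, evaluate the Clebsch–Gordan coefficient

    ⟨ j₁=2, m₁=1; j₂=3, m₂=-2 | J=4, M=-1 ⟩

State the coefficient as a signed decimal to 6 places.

+√(7/20) ≈ +0.591608

√[9·1!3!5!/10! · 3!1!1!5!3!5!] = √(6480/7)
  +(−1)^0/∏(0,1,1,1,2,4)! = 1/48  (running 1/48)
  +(−1)^1/∏(1,0,0,0,3,5)! = -1/720  (running 7/360)
⟨..|..⟩ = √(6480/7)·(7/360) = +0.591608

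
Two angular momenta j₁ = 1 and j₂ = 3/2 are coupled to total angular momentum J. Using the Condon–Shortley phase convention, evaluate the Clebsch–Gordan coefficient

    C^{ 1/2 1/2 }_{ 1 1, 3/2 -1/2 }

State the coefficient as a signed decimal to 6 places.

+0.408248

triangle: 2!×0!×1!/4! = 2/24
(j±m)!: 2!×0!×1!×2!×1!×0! = 4
prefactor² = (2J+1)×Δ×N² = 2/3
  k=0: +1/(0!×2!×0!×1!×0!×0!) = 1/2
Σ = 1/2  ⇒  CG² = 2/3×1/2² = 1/6
CG = +√(1/6) = +0.408248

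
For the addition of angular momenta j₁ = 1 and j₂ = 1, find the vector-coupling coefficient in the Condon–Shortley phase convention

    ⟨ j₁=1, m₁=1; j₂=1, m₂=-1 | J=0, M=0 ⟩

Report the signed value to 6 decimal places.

+√(1/3) ≈ +0.577350

√[1·2!0!0!/3! · 2!0!0!2!0!0!] = √(4/3)
  +(−1)^0/∏(0,2,0,0,0,0)! = 1/2  (running 1/2)
⟨..|..⟩ = √(4/3)·(1/2) = +0.577350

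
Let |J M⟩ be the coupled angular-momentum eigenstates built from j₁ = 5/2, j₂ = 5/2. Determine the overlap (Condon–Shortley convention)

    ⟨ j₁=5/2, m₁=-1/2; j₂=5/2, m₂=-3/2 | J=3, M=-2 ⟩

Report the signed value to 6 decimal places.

j₁+j₂−J=2  J+j₁−j₂=3  J−j₁+j₂=3  j₁+j₂+J+1=9
(j₁±m₁, j₂±m₂, J±M) = (2,3,1,4,1,5)
P² = 48
sum k=0..1:
  [0] +1/24 = 1/24
  [1] −1/12 = -1/12
S = -1/24
C² = P²·S² = 1/12 ; C = -0.288675

−√(1/12) ≈ -0.288675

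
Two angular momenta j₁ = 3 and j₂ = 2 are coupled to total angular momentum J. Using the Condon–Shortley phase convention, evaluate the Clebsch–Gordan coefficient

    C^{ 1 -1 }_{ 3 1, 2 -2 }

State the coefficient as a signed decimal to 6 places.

+0.169031

√[3·4!2!0!/7! · 4!2!0!4!0!2!] = √(2304/35)
  +(−1)^0/∏(0,4,2,0,0,0)! = 1/48  (running 1/48)
⟨..|..⟩ = √(2304/35)·(1/48) = +0.169031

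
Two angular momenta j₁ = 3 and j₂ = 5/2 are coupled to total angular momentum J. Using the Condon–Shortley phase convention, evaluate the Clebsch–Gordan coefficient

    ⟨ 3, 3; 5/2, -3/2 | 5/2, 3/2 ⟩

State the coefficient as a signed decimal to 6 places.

triangle: 3!·3!·2!/9! = 72/362880
(j±m)!: 6!·0!·1!·4!·4!·1! = 414720
prefactor² = (2J+1)·Δ·N² = 3456/7
  k=0: +1/(0!·3!·0!·1!·3!·1!) = 1/36
Σ = 1/36  ⇒  CG² = 3456/7·1/36² = 8/21
CG = +√(8/21) = +0.617213

+√(8/21) = +0.617213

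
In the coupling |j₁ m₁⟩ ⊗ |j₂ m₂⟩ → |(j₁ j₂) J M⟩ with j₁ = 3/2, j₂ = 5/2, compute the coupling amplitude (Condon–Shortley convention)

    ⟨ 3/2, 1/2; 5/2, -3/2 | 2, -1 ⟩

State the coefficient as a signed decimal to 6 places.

+√(1/42) = +0.154303

j₁+j₂−J=2  J+j₁−j₂=1  J−j₁+j₂=3  j₁+j₂+J+1=7
(j₁±m₁, j₂±m₂, J±M) = (2,1,1,4,1,3)
P² = 24/7
sum k=0..1:
  [0] +1/4 = 1/4
  [1] −1/6 = -1/6
S = 1/12
C² = P²·S² = 1/42 ; C = +0.154303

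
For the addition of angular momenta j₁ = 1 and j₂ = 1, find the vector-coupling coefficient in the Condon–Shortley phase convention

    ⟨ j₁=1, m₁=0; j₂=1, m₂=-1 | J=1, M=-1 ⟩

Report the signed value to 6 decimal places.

√[3·1!1!1!/4! · 1!1!0!2!0!2!] = √(1/2)
  +(−1)^0/∏(0,1,1,0,0,1)! = 1  (running 1)
⟨..|..⟩ = √(1/2)·(1) = +0.707107

+0.707107  (= +√(1/2))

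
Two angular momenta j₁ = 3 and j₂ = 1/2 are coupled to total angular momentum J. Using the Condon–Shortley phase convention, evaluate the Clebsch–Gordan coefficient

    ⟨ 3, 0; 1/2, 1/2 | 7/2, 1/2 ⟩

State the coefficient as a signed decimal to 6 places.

√[8·0!6!1!/8! · 3!3!1!0!4!3!] = √(5184/7)
  +(−1)^0/∏(0,0,3,1,3,0)! = 1/36  (running 1/36)
⟨..|..⟩ = √(5184/7)·(1/36) = +0.755929

+0.755929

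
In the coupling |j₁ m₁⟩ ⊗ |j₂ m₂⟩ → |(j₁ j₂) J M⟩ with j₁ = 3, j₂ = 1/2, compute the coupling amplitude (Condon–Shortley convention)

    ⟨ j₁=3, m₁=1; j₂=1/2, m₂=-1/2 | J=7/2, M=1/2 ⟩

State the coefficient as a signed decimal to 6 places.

+0.654654

j₁+j₂−J=0  J+j₁−j₂=6  J−j₁+j₂=1  j₁+j₂+J+1=8
(j₁±m₁, j₂±m₂, J±M) = (4,2,0,1,4,3)
P² = 6912/7
sum k=0..0:
  [0] +1/48 = 1/48
S = 1/48
C² = P²·S² = 3/7 ; C = +0.654654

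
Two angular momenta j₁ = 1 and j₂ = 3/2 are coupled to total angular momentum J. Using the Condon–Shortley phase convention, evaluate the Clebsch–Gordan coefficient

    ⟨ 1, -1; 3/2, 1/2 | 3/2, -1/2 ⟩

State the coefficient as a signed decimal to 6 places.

triangle: 1!*1!*2!/5! = 2/120
(j±m)!: 0!*2!*2!*1!*1!*2! = 8
prefactor² = (2J+1)*Δ*N² = 8/15
  k=1: −1/(1!*0!*1!*1!*0!*1!) = -1
Σ = -1  ⇒  CG² = 8/15*(-1)² = 8/15
CG = −√(8/15) = -0.730297

−√(8/15) ≈ -0.730297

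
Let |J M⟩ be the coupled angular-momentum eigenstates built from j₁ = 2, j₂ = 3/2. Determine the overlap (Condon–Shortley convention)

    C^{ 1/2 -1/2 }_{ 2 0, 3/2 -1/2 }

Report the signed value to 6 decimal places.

-0.447214  (= −√(1/5))

√[2·3!1!0!/5! · 2!2!1!2!0!1!] = √(4/5)
  +(−1)^1/∏(1,2,1,0,0,0)! = -1/2  (running -1/2)
⟨..|..⟩ = √(4/5)·(-1/2) = -0.447214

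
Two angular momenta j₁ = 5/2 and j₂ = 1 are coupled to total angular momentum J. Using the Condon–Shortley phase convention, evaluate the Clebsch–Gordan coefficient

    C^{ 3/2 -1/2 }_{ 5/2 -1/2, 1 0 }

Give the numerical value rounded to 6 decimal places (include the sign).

-0.632456

triangle: 2!*3!*0!/6! = 12/720
(j±m)!: 2!*3!*1!*1!*1!*2! = 24
prefactor² = (2J+1)*Δ*N² = 8/5
  k=1: −1/(1!*1!*2!*0!*1!*0!) = -1/2
Σ = -1/2  ⇒  CG² = 8/5*(-1/2)² = 2/5
CG = −√(2/5) = -0.632456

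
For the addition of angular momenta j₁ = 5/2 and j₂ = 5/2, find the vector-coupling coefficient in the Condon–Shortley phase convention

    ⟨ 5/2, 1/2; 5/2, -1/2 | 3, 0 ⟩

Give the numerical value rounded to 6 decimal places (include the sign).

j₁+j₂−J=2  J+j₁−j₂=3  J−j₁+j₂=3  j₁+j₂+J+1=9
(j₁±m₁, j₂±m₂, J±M) = (3,2,2,3,3,3)
P² = 36/5
sum k=0..2:
  [0] +1/8 = 1/8
  [1] −1/4 = -1/4
  [2] +1/72 = 1/72
S = -1/9
C² = P²·S² = 4/45 ; C = -0.298142

-0.298142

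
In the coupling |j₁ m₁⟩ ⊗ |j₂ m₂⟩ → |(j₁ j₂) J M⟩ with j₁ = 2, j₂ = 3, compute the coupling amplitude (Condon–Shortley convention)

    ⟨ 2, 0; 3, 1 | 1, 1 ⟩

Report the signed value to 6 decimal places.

√[3·4!0!2!/7! · 2!2!4!2!2!0!] = √(384/35)
  +(−1)^2/∏(2,2,0,2,0,0)! = 1/8  (running 1/8)
⟨..|..⟩ = √(384/35)·(1/8) = +0.414039

+0.414039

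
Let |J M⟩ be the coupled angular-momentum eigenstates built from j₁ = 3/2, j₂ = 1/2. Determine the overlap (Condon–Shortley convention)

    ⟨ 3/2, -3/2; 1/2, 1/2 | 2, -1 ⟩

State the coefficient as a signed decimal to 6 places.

+0.500000  (= +√(1/4))

√[5·0!3!1!/5! · 0!3!1!0!1!3!] = √(9)
  +(−1)^0/∏(0,0,3,1,0,0)! = 1/6  (running 1/6)
⟨..|..⟩ = √(9)·(1/6) = +0.500000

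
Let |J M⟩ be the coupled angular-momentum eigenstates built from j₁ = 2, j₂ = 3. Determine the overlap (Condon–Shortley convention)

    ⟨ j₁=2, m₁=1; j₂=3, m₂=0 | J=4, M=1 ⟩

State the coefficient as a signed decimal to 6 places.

√[9·1!3!5!/10! · 3!1!3!3!5!3!] = √(1944/7)
  +(−1)^0/∏(0,1,1,3,2,2)! = 1/24  (running 1/24)
  +(−1)^1/∏(1,0,0,2,3,3)! = -1/72  (running 1/36)
⟨..|..⟩ = √(1944/7)·(1/36) = +0.462910

+√(3/14) = +0.462910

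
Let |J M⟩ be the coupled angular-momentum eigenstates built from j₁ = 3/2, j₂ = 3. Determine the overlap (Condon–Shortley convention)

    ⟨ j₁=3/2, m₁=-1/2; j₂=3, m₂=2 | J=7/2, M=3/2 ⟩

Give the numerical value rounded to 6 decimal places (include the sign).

-0.654654  (= −√(3/7))

triangle: 1!·2!·5!/9! = 240/362880
(j±m)!: 1!·2!·5!·1!·5!·2! = 57600
prefactor² = (2J+1)·Δ·N² = 6400/21
  k=0: +1/(0!·1!·2!·5!·0!·0!) = 1/240
  k=1: −1/(1!·0!·1!·4!·1!·1!) = -1/24
Σ = -3/80  ⇒  CG² = 6400/21·(-3/80)² = 3/7
CG = −√(3/7) = -0.654654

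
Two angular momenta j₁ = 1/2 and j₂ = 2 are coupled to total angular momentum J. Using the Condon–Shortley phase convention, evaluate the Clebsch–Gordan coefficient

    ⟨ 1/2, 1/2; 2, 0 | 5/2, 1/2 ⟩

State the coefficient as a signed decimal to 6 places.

j₁+j₂−J=0  J+j₁−j₂=1  J−j₁+j₂=4  j₁+j₂+J+1=6
(j₁±m₁, j₂±m₂, J±M) = (1,0,2,2,3,2)
P² = 48/5
sum k=0..0:
  [0] +1/4 = 1/4
S = 1/4
C² = P²·S² = 3/5 ; C = +0.774597

+√(3/5) = +0.774597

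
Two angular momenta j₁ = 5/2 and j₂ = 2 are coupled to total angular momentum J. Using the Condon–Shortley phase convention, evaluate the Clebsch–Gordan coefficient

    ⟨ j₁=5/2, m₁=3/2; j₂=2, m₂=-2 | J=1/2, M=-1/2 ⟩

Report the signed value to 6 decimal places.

+√(1/15) ≈ +0.258199

j₁+j₂−J=4  J+j₁−j₂=1  J−j₁+j₂=0  j₁+j₂+J+1=6
(j₁±m₁, j₂±m₂, J±M) = (4,1,0,4,0,1)
P² = 192/5
sum k=0..0:
  [0] +1/24 = 1/24
S = 1/24
C² = P²·S² = 1/15 ; C = +0.258199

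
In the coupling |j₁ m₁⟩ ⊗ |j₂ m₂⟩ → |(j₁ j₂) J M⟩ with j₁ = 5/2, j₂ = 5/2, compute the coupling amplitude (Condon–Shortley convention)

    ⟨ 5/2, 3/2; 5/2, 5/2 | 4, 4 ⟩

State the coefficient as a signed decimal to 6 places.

−√(1/2) = -0.707107

√[9·1!4!4!/10! · 4!1!5!0!8!0!] = √(165888)
  +(−1)^1/∏(1,0,0,4,4,0)! = -1/576  (running -1/576)
⟨..|..⟩ = √(165888)·(-1/576) = -0.707107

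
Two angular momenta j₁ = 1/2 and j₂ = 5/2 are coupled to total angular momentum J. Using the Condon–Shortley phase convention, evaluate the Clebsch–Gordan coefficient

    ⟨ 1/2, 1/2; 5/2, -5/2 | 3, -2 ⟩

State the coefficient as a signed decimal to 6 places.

+0.408248  (= +√(1/6))

triangle: 0!×1!×5!/7! = 120/5040
(j±m)!: 1!×0!×0!×5!×1!×5! = 14400
prefactor² = (2J+1)×Δ×N² = 2400
  k=0: +1/(0!×0!×0!×0!×1!×5!) = 1/120
Σ = 1/120  ⇒  CG² = 2400×1/120² = 1/6
CG = +√(1/6) = +0.408248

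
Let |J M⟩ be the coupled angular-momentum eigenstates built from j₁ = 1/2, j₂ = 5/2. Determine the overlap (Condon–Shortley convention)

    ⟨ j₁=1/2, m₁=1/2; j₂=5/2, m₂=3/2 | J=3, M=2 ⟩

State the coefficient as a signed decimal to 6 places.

j₁+j₂−J=0  J+j₁−j₂=1  J−j₁+j₂=5  j₁+j₂+J+1=7
(j₁±m₁, j₂±m₂, J±M) = (1,0,4,1,5,1)
P² = 480
sum k=0..0:
  [0] +1/24 = 1/24
S = 1/24
C² = P²·S² = 5/6 ; C = +0.912871

+0.912871  (= +√(5/6))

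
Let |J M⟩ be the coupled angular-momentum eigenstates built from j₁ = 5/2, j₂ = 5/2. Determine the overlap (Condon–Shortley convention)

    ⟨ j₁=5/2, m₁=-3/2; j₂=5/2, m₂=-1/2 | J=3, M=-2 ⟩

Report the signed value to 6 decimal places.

√[7·2!3!3!/9! · 1!4!2!3!1!5!] = √(48)
  +(−1)^1/∏(1,1,3,1,0,2)! = -1/12  (running -1/12)
  +(−1)^2/∏(2,0,2,0,1,3)! = 1/24  (running -1/24)
⟨..|..⟩ = √(48)·(-1/24) = -0.288675

-0.288675  (= −√(1/12))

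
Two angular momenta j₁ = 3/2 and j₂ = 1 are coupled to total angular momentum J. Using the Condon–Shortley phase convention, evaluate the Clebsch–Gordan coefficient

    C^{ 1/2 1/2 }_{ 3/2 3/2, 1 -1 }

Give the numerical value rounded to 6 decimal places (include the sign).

+√(1/2) ≈ +0.707107

j₁+j₂−J=2  J+j₁−j₂=1  J−j₁+j₂=0  j₁+j₂+J+1=4
(j₁±m₁, j₂±m₂, J±M) = (3,0,0,2,1,0)
P² = 2
sum k=0..0:
  [0] +1/2 = 1/2
S = 1/2
C² = P²·S² = 1/2 ; C = +0.707107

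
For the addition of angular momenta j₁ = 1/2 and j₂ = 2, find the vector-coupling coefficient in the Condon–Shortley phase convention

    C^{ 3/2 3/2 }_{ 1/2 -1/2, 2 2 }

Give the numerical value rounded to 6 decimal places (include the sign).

-0.894427

j₁+j₂−J=1  J+j₁−j₂=0  J−j₁+j₂=3  j₁+j₂+J+1=5
(j₁±m₁, j₂±m₂, J±M) = (0,1,4,0,3,0)
P² = 144/5
sum k=1..1:
  [1] −1/6 = -1/6
S = -1/6
C² = P²·S² = 4/5 ; C = -0.894427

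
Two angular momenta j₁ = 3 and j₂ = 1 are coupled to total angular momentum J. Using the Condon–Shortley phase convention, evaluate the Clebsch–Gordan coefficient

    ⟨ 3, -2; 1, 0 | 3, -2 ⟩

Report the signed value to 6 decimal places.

−√(1/3) ≈ -0.577350

√[7·1!5!1!/8! · 1!5!1!1!1!5!] = √(300)
  +(−1)^0/∏(0,1,5,1,0,0)! = 1/120  (running 1/120)
  +(−1)^1/∏(1,0,4,0,1,1)! = -1/24  (running -1/30)
⟨..|..⟩ = √(300)·(-1/30) = -0.577350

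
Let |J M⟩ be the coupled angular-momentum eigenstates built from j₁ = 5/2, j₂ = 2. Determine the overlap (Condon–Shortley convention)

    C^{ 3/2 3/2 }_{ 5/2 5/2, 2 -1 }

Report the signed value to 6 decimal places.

j₁+j₂−J=3  J+j₁−j₂=2  J−j₁+j₂=1  j₁+j₂+J+1=7
(j₁±m₁, j₂±m₂, J±M) = (5,0,1,3,3,0)
P² = 288/7
sum k=0..0:
  [0] +1/12 = 1/12
S = 1/12
C² = P²·S² = 2/7 ; C = +0.534522

+√(2/7) = +0.534522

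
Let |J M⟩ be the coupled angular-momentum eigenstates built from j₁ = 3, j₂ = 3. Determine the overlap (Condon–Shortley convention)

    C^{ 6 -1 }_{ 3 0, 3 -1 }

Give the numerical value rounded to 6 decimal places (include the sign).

+√(25/66) = +0.615457

√[13·0!6!6!/13! · 3!3!2!4!5!7!] = √(12441600/11)
  +(−1)^0/∏(0,0,3,2,3,4)! = 1/1728  (running 1/1728)
⟨..|..⟩ = √(12441600/11)·(1/1728) = +0.615457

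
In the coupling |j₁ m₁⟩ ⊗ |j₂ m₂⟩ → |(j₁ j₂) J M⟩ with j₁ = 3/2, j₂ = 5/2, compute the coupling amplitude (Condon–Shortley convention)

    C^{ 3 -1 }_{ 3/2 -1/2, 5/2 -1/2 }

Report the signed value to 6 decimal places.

−√(1/60) = -0.129099

√[7·1!2!4!/8! · 1!2!2!3!2!4!] = √(48/5)
  +(−1)^0/∏(0,1,2,2,0,2)! = 1/8  (running 1/8)
  +(−1)^1/∏(1,0,1,1,1,3)! = -1/6  (running -1/24)
⟨..|..⟩ = √(48/5)·(-1/24) = -0.129099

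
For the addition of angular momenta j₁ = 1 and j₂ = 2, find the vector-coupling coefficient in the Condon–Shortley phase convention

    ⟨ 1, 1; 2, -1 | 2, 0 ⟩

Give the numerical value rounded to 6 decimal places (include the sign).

triangle: 1!·1!·3!/6! = 6/720
(j±m)!: 2!·0!·1!·3!·2!·2! = 48
prefactor² = (2J+1)·Δ·N² = 2
  k=0: +1/(0!·1!·0!·1!·1!·2!) = 1/2
Σ = 1/2  ⇒  CG² = 2·1/2² = 1/2
CG = +√(1/2) = +0.707107

+0.707107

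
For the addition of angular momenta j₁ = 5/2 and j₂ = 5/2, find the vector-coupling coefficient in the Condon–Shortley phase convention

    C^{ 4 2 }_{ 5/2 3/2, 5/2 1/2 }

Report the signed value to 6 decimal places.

+0.422577  (= +√(5/28))

j₁+j₂−J=1  J+j₁−j₂=4  J−j₁+j₂=4  j₁+j₂+J+1=10
(j₁±m₁, j₂±m₂, J±M) = (4,1,3,2,6,2)
P² = 20736/35
sum k=0..1:
  [0] +1/36 = 1/36
  [1] −1/96 = -1/96
S = 5/288
C² = P²·S² = 5/28 ; C = +0.422577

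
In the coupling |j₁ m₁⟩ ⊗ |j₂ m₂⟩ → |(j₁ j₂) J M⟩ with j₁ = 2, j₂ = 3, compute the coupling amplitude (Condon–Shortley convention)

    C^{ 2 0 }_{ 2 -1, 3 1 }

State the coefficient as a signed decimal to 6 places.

+0.377964

j₁+j₂−J=3  J+j₁−j₂=1  J−j₁+j₂=3  j₁+j₂+J+1=8
(j₁±m₁, j₂±m₂, J±M) = (1,3,4,2,2,2)
P² = 36/7
sum k=2..3:
  [2] +1/4 = 1/4
  [3] −1/12 = -1/12
S = 1/6
C² = P²·S² = 1/7 ; C = +0.377964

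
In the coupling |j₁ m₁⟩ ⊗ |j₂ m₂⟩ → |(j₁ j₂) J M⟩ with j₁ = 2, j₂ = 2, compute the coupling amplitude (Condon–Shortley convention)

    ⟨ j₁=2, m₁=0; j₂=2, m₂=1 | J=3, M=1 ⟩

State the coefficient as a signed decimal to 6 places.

-0.447214

j₁+j₂−J=1  J+j₁−j₂=3  J−j₁+j₂=3  j₁+j₂+J+1=8
(j₁±m₁, j₂±m₂, J±M) = (2,2,3,1,4,2)
P² = 36/5
sum k=0..1:
  [0] +1/12 = 1/12
  [1] −1/4 = -1/4
S = -1/6
C² = P²·S² = 1/5 ; C = -0.447214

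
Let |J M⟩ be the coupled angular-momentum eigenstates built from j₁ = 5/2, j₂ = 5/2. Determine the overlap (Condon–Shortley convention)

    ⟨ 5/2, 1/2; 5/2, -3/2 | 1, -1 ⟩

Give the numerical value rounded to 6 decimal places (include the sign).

√[3·4!1!1!/7! · 3!2!1!4!0!2!] = √(288/35)
  +(−1)^1/∏(1,3,1,0,0,1)! = -1/6  (running -1/6)
⟨..|..⟩ = √(288/35)·(-1/6) = -0.478091

-0.478091  (= −√(8/35))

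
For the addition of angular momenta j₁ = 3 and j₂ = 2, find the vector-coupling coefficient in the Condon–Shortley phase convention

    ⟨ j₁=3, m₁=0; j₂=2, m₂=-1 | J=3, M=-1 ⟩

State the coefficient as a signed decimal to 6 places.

−√(1/30) = -0.182574

j₁+j₂−J=2  J+j₁−j₂=4  J−j₁+j₂=2  j₁+j₂+J+1=9
(j₁±m₁, j₂±m₂, J±M) = (3,3,1,3,2,4)
P² = 96/5
sum k=0..1:
  [0] +1/12 = 1/12
  [1] −1/8 = -1/8
S = -1/24
C² = P²·S² = 1/30 ; C = -0.182574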